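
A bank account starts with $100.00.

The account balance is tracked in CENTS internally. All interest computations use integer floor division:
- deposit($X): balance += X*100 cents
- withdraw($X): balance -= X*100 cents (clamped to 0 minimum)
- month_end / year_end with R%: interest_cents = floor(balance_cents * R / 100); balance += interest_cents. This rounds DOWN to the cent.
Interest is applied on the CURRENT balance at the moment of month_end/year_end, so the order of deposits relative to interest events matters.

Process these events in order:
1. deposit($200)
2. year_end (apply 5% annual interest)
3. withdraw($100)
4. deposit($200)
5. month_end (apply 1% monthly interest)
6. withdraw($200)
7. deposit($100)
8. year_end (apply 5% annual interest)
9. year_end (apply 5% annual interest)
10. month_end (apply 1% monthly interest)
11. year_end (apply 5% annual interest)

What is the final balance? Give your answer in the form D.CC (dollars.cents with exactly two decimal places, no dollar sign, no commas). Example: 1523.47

After 1 (deposit($200)): balance=$300.00 total_interest=$0.00
After 2 (year_end (apply 5% annual interest)): balance=$315.00 total_interest=$15.00
After 3 (withdraw($100)): balance=$215.00 total_interest=$15.00
After 4 (deposit($200)): balance=$415.00 total_interest=$15.00
After 5 (month_end (apply 1% monthly interest)): balance=$419.15 total_interest=$19.15
After 6 (withdraw($200)): balance=$219.15 total_interest=$19.15
After 7 (deposit($100)): balance=$319.15 total_interest=$19.15
After 8 (year_end (apply 5% annual interest)): balance=$335.10 total_interest=$35.10
After 9 (year_end (apply 5% annual interest)): balance=$351.85 total_interest=$51.85
After 10 (month_end (apply 1% monthly interest)): balance=$355.36 total_interest=$55.36
After 11 (year_end (apply 5% annual interest)): balance=$373.12 total_interest=$73.12

Answer: 373.12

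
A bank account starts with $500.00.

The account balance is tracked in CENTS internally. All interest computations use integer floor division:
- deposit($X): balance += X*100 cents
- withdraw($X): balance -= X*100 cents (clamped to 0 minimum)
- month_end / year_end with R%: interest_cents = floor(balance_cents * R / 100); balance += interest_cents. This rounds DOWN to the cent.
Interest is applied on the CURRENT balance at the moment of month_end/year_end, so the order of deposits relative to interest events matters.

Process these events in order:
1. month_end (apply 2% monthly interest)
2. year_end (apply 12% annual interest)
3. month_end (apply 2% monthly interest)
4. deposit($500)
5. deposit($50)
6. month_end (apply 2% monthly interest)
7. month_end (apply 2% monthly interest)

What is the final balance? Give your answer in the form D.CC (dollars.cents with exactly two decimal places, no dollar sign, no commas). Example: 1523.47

After 1 (month_end (apply 2% monthly interest)): balance=$510.00 total_interest=$10.00
After 2 (year_end (apply 12% annual interest)): balance=$571.20 total_interest=$71.20
After 3 (month_end (apply 2% monthly interest)): balance=$582.62 total_interest=$82.62
After 4 (deposit($500)): balance=$1082.62 total_interest=$82.62
After 5 (deposit($50)): balance=$1132.62 total_interest=$82.62
After 6 (month_end (apply 2% monthly interest)): balance=$1155.27 total_interest=$105.27
After 7 (month_end (apply 2% monthly interest)): balance=$1178.37 total_interest=$128.37

Answer: 1178.37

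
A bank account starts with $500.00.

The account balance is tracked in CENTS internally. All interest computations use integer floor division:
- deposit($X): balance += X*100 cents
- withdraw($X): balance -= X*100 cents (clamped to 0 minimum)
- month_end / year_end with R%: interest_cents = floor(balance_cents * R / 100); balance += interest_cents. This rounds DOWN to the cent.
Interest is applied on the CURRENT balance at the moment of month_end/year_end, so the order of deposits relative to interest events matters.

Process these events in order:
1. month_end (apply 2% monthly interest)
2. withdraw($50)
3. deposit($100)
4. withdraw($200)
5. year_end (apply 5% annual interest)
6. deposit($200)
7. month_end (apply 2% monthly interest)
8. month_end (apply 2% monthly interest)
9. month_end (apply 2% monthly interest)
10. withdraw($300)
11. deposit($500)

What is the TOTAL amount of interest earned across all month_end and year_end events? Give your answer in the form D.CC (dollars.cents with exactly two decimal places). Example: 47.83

After 1 (month_end (apply 2% monthly interest)): balance=$510.00 total_interest=$10.00
After 2 (withdraw($50)): balance=$460.00 total_interest=$10.00
After 3 (deposit($100)): balance=$560.00 total_interest=$10.00
After 4 (withdraw($200)): balance=$360.00 total_interest=$10.00
After 5 (year_end (apply 5% annual interest)): balance=$378.00 total_interest=$28.00
After 6 (deposit($200)): balance=$578.00 total_interest=$28.00
After 7 (month_end (apply 2% monthly interest)): balance=$589.56 total_interest=$39.56
After 8 (month_end (apply 2% monthly interest)): balance=$601.35 total_interest=$51.35
After 9 (month_end (apply 2% monthly interest)): balance=$613.37 total_interest=$63.37
After 10 (withdraw($300)): balance=$313.37 total_interest=$63.37
After 11 (deposit($500)): balance=$813.37 total_interest=$63.37

Answer: 63.37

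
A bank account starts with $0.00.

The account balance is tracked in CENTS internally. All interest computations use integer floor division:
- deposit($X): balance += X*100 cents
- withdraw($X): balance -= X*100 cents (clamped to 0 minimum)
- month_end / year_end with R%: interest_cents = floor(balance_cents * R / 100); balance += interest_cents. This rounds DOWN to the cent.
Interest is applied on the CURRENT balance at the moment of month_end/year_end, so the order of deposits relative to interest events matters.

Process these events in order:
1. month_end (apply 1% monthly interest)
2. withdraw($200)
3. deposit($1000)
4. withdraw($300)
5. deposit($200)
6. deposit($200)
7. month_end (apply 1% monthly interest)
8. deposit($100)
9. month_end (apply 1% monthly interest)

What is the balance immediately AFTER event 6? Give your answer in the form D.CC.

Answer: 1100.00

Derivation:
After 1 (month_end (apply 1% monthly interest)): balance=$0.00 total_interest=$0.00
After 2 (withdraw($200)): balance=$0.00 total_interest=$0.00
After 3 (deposit($1000)): balance=$1000.00 total_interest=$0.00
After 4 (withdraw($300)): balance=$700.00 total_interest=$0.00
After 5 (deposit($200)): balance=$900.00 total_interest=$0.00
After 6 (deposit($200)): balance=$1100.00 total_interest=$0.00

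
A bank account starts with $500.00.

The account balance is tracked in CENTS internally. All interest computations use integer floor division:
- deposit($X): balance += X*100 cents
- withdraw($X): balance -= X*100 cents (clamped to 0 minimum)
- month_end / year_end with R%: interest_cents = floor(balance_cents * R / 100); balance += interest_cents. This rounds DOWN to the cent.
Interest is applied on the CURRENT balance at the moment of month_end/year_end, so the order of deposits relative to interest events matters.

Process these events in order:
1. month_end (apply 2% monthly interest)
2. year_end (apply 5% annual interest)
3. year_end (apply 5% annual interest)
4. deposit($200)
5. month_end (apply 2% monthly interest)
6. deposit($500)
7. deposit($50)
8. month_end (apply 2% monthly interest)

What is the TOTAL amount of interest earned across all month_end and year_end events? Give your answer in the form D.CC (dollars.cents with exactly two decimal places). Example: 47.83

After 1 (month_end (apply 2% monthly interest)): balance=$510.00 total_interest=$10.00
After 2 (year_end (apply 5% annual interest)): balance=$535.50 total_interest=$35.50
After 3 (year_end (apply 5% annual interest)): balance=$562.27 total_interest=$62.27
After 4 (deposit($200)): balance=$762.27 total_interest=$62.27
After 5 (month_end (apply 2% monthly interest)): balance=$777.51 total_interest=$77.51
After 6 (deposit($500)): balance=$1277.51 total_interest=$77.51
After 7 (deposit($50)): balance=$1327.51 total_interest=$77.51
After 8 (month_end (apply 2% monthly interest)): balance=$1354.06 total_interest=$104.06

Answer: 104.06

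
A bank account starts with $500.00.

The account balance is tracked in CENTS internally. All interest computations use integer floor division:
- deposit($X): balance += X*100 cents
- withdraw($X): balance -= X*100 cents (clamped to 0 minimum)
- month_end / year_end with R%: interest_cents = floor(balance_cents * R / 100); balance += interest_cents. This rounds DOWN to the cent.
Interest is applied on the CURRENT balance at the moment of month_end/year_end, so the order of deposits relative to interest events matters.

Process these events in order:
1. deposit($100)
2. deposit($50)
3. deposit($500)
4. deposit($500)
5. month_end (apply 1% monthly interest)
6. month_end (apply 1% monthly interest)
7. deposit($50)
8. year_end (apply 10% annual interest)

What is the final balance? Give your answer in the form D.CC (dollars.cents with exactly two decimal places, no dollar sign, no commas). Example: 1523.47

After 1 (deposit($100)): balance=$600.00 total_interest=$0.00
After 2 (deposit($50)): balance=$650.00 total_interest=$0.00
After 3 (deposit($500)): balance=$1150.00 total_interest=$0.00
After 4 (deposit($500)): balance=$1650.00 total_interest=$0.00
After 5 (month_end (apply 1% monthly interest)): balance=$1666.50 total_interest=$16.50
After 6 (month_end (apply 1% monthly interest)): balance=$1683.16 total_interest=$33.16
After 7 (deposit($50)): balance=$1733.16 total_interest=$33.16
After 8 (year_end (apply 10% annual interest)): balance=$1906.47 total_interest=$206.47

Answer: 1906.47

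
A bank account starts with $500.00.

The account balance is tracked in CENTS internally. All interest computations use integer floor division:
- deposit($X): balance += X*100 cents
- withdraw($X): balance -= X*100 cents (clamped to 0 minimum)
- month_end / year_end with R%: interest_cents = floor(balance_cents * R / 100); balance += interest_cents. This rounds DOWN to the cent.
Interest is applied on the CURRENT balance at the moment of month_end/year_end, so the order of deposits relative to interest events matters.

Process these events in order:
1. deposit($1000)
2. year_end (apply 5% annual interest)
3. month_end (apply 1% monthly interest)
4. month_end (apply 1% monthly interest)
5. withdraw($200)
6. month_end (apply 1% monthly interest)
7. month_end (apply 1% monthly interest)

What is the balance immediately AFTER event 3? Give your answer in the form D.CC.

After 1 (deposit($1000)): balance=$1500.00 total_interest=$0.00
After 2 (year_end (apply 5% annual interest)): balance=$1575.00 total_interest=$75.00
After 3 (month_end (apply 1% monthly interest)): balance=$1590.75 total_interest=$90.75

Answer: 1590.75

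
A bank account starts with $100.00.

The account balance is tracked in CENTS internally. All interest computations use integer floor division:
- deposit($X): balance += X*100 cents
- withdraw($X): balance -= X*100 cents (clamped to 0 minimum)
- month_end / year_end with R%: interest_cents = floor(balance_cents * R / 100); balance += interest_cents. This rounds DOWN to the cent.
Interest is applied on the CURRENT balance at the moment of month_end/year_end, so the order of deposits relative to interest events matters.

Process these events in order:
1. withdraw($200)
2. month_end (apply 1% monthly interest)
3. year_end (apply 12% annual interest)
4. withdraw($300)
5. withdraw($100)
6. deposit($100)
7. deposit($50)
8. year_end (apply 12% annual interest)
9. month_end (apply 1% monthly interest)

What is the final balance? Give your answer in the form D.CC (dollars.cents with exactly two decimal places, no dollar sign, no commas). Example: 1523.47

After 1 (withdraw($200)): balance=$0.00 total_interest=$0.00
After 2 (month_end (apply 1% monthly interest)): balance=$0.00 total_interest=$0.00
After 3 (year_end (apply 12% annual interest)): balance=$0.00 total_interest=$0.00
After 4 (withdraw($300)): balance=$0.00 total_interest=$0.00
After 5 (withdraw($100)): balance=$0.00 total_interest=$0.00
After 6 (deposit($100)): balance=$100.00 total_interest=$0.00
After 7 (deposit($50)): balance=$150.00 total_interest=$0.00
After 8 (year_end (apply 12% annual interest)): balance=$168.00 total_interest=$18.00
After 9 (month_end (apply 1% monthly interest)): balance=$169.68 total_interest=$19.68

Answer: 169.68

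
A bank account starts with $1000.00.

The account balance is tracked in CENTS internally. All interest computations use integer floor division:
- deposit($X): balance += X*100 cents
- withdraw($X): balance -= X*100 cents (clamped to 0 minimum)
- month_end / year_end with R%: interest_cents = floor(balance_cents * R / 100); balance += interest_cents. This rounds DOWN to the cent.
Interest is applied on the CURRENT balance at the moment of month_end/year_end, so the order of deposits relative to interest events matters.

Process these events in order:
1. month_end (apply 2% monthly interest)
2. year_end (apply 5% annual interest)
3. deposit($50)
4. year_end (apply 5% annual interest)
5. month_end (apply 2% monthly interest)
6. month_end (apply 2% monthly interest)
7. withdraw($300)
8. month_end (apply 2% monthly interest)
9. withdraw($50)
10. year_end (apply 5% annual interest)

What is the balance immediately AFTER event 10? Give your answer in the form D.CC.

Answer: 937.74

Derivation:
After 1 (month_end (apply 2% monthly interest)): balance=$1020.00 total_interest=$20.00
After 2 (year_end (apply 5% annual interest)): balance=$1071.00 total_interest=$71.00
After 3 (deposit($50)): balance=$1121.00 total_interest=$71.00
After 4 (year_end (apply 5% annual interest)): balance=$1177.05 total_interest=$127.05
After 5 (month_end (apply 2% monthly interest)): balance=$1200.59 total_interest=$150.59
After 6 (month_end (apply 2% monthly interest)): balance=$1224.60 total_interest=$174.60
After 7 (withdraw($300)): balance=$924.60 total_interest=$174.60
After 8 (month_end (apply 2% monthly interest)): balance=$943.09 total_interest=$193.09
After 9 (withdraw($50)): balance=$893.09 total_interest=$193.09
After 10 (year_end (apply 5% annual interest)): balance=$937.74 total_interest=$237.74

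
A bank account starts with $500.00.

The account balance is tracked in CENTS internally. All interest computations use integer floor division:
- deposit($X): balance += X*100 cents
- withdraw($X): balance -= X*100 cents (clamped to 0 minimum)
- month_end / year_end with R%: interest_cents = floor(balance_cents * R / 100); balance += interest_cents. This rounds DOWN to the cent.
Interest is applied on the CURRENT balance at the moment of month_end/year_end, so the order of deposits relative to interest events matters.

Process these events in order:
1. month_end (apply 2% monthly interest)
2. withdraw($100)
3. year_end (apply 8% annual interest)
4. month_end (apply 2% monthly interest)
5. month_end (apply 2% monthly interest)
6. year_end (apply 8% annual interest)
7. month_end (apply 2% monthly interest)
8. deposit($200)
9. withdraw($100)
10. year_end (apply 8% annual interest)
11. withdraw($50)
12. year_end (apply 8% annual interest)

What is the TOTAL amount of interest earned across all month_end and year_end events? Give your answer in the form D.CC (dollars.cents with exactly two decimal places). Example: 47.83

After 1 (month_end (apply 2% monthly interest)): balance=$510.00 total_interest=$10.00
After 2 (withdraw($100)): balance=$410.00 total_interest=$10.00
After 3 (year_end (apply 8% annual interest)): balance=$442.80 total_interest=$42.80
After 4 (month_end (apply 2% monthly interest)): balance=$451.65 total_interest=$51.65
After 5 (month_end (apply 2% monthly interest)): balance=$460.68 total_interest=$60.68
After 6 (year_end (apply 8% annual interest)): balance=$497.53 total_interest=$97.53
After 7 (month_end (apply 2% monthly interest)): balance=$507.48 total_interest=$107.48
After 8 (deposit($200)): balance=$707.48 total_interest=$107.48
After 9 (withdraw($100)): balance=$607.48 total_interest=$107.48
After 10 (year_end (apply 8% annual interest)): balance=$656.07 total_interest=$156.07
After 11 (withdraw($50)): balance=$606.07 total_interest=$156.07
After 12 (year_end (apply 8% annual interest)): balance=$654.55 total_interest=$204.55

Answer: 204.55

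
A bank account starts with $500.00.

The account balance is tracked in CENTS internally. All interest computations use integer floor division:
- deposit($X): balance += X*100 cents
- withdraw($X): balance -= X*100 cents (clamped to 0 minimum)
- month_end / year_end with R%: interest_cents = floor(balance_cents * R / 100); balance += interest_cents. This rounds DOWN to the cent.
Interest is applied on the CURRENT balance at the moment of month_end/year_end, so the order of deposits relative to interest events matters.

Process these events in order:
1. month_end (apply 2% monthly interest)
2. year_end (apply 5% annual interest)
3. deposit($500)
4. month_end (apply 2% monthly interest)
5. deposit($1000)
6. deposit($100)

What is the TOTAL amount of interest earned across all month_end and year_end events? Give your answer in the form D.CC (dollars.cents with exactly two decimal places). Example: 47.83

After 1 (month_end (apply 2% monthly interest)): balance=$510.00 total_interest=$10.00
After 2 (year_end (apply 5% annual interest)): balance=$535.50 total_interest=$35.50
After 3 (deposit($500)): balance=$1035.50 total_interest=$35.50
After 4 (month_end (apply 2% monthly interest)): balance=$1056.21 total_interest=$56.21
After 5 (deposit($1000)): balance=$2056.21 total_interest=$56.21
After 6 (deposit($100)): balance=$2156.21 total_interest=$56.21

Answer: 56.21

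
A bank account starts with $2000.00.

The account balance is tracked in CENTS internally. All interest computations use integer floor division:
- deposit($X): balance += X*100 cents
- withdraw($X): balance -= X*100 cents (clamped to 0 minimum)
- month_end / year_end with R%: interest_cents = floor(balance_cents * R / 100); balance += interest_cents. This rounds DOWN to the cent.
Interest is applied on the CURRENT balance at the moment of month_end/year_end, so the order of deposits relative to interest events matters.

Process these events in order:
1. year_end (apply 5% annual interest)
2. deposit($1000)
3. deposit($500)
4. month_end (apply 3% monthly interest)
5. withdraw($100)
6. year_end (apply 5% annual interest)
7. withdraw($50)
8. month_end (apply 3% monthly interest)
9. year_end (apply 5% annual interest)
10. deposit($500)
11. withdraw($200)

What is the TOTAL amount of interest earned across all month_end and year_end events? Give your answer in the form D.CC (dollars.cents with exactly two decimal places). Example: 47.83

After 1 (year_end (apply 5% annual interest)): balance=$2100.00 total_interest=$100.00
After 2 (deposit($1000)): balance=$3100.00 total_interest=$100.00
After 3 (deposit($500)): balance=$3600.00 total_interest=$100.00
After 4 (month_end (apply 3% monthly interest)): balance=$3708.00 total_interest=$208.00
After 5 (withdraw($100)): balance=$3608.00 total_interest=$208.00
After 6 (year_end (apply 5% annual interest)): balance=$3788.40 total_interest=$388.40
After 7 (withdraw($50)): balance=$3738.40 total_interest=$388.40
After 8 (month_end (apply 3% monthly interest)): balance=$3850.55 total_interest=$500.55
After 9 (year_end (apply 5% annual interest)): balance=$4043.07 total_interest=$693.07
After 10 (deposit($500)): balance=$4543.07 total_interest=$693.07
After 11 (withdraw($200)): balance=$4343.07 total_interest=$693.07

Answer: 693.07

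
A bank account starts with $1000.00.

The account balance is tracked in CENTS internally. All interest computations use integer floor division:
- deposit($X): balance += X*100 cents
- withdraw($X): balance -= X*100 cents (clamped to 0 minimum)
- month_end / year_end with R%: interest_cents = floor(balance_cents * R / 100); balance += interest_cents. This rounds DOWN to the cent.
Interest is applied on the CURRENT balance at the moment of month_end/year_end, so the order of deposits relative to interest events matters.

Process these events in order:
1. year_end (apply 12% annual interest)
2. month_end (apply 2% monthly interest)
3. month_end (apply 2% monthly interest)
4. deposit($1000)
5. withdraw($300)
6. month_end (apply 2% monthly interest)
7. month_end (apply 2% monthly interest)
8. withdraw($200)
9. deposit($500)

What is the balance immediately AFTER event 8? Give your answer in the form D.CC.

After 1 (year_end (apply 12% annual interest)): balance=$1120.00 total_interest=$120.00
After 2 (month_end (apply 2% monthly interest)): balance=$1142.40 total_interest=$142.40
After 3 (month_end (apply 2% monthly interest)): balance=$1165.24 total_interest=$165.24
After 4 (deposit($1000)): balance=$2165.24 total_interest=$165.24
After 5 (withdraw($300)): balance=$1865.24 total_interest=$165.24
After 6 (month_end (apply 2% monthly interest)): balance=$1902.54 total_interest=$202.54
After 7 (month_end (apply 2% monthly interest)): balance=$1940.59 total_interest=$240.59
After 8 (withdraw($200)): balance=$1740.59 total_interest=$240.59

Answer: 1740.59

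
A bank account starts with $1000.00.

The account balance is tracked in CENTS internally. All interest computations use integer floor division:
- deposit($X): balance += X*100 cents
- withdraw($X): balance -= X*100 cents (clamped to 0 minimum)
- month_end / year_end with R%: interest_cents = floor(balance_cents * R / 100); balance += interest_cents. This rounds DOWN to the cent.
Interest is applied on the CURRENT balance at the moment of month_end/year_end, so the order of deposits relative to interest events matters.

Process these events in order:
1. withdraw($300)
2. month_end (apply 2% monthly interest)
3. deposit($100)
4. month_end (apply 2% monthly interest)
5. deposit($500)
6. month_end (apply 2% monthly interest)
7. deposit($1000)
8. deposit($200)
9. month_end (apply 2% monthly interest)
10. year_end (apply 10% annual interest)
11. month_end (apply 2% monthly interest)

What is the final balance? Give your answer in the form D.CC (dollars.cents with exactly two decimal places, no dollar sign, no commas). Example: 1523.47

After 1 (withdraw($300)): balance=$700.00 total_interest=$0.00
After 2 (month_end (apply 2% monthly interest)): balance=$714.00 total_interest=$14.00
After 3 (deposit($100)): balance=$814.00 total_interest=$14.00
After 4 (month_end (apply 2% monthly interest)): balance=$830.28 total_interest=$30.28
After 5 (deposit($500)): balance=$1330.28 total_interest=$30.28
After 6 (month_end (apply 2% monthly interest)): balance=$1356.88 total_interest=$56.88
After 7 (deposit($1000)): balance=$2356.88 total_interest=$56.88
After 8 (deposit($200)): balance=$2556.88 total_interest=$56.88
After 9 (month_end (apply 2% monthly interest)): balance=$2608.01 total_interest=$108.01
After 10 (year_end (apply 10% annual interest)): balance=$2868.81 total_interest=$368.81
After 11 (month_end (apply 2% monthly interest)): balance=$2926.18 total_interest=$426.18

Answer: 2926.18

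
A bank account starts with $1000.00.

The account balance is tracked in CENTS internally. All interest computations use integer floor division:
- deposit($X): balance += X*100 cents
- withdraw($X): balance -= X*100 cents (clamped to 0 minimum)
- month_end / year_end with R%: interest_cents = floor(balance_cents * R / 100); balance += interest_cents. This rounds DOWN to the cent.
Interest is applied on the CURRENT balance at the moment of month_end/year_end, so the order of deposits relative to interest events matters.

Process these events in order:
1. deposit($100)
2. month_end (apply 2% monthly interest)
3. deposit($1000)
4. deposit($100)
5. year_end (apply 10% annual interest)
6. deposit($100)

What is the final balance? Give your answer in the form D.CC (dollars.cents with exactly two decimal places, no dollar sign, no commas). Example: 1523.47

After 1 (deposit($100)): balance=$1100.00 total_interest=$0.00
After 2 (month_end (apply 2% monthly interest)): balance=$1122.00 total_interest=$22.00
After 3 (deposit($1000)): balance=$2122.00 total_interest=$22.00
After 4 (deposit($100)): balance=$2222.00 total_interest=$22.00
After 5 (year_end (apply 10% annual interest)): balance=$2444.20 total_interest=$244.20
After 6 (deposit($100)): balance=$2544.20 total_interest=$244.20

Answer: 2544.20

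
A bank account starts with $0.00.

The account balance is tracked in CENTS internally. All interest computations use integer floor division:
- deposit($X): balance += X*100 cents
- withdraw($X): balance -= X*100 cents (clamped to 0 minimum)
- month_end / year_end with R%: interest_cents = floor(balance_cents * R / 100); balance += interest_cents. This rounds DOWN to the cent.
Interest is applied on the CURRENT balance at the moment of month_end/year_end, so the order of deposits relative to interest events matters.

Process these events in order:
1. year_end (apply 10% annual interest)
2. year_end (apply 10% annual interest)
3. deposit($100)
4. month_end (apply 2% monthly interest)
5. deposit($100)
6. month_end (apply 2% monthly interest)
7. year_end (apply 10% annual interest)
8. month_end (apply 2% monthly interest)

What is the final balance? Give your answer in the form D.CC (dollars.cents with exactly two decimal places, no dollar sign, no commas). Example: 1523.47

Answer: 231.17

Derivation:
After 1 (year_end (apply 10% annual interest)): balance=$0.00 total_interest=$0.00
After 2 (year_end (apply 10% annual interest)): balance=$0.00 total_interest=$0.00
After 3 (deposit($100)): balance=$100.00 total_interest=$0.00
After 4 (month_end (apply 2% monthly interest)): balance=$102.00 total_interest=$2.00
After 5 (deposit($100)): balance=$202.00 total_interest=$2.00
After 6 (month_end (apply 2% monthly interest)): balance=$206.04 total_interest=$6.04
After 7 (year_end (apply 10% annual interest)): balance=$226.64 total_interest=$26.64
After 8 (month_end (apply 2% monthly interest)): balance=$231.17 total_interest=$31.17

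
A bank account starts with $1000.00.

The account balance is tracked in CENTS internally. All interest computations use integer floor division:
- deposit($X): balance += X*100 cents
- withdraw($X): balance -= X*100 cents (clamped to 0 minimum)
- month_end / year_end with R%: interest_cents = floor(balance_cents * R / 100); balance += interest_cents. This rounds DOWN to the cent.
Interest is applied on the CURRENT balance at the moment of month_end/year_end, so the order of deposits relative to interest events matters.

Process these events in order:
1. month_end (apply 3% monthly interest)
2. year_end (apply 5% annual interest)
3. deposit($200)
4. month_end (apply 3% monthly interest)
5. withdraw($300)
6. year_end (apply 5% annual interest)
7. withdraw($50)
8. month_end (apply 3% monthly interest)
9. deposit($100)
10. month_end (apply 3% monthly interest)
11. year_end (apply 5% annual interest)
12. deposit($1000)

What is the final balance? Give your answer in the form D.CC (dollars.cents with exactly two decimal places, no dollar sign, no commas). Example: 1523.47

After 1 (month_end (apply 3% monthly interest)): balance=$1030.00 total_interest=$30.00
After 2 (year_end (apply 5% annual interest)): balance=$1081.50 total_interest=$81.50
After 3 (deposit($200)): balance=$1281.50 total_interest=$81.50
After 4 (month_end (apply 3% monthly interest)): balance=$1319.94 total_interest=$119.94
After 5 (withdraw($300)): balance=$1019.94 total_interest=$119.94
After 6 (year_end (apply 5% annual interest)): balance=$1070.93 total_interest=$170.93
After 7 (withdraw($50)): balance=$1020.93 total_interest=$170.93
After 8 (month_end (apply 3% monthly interest)): balance=$1051.55 total_interest=$201.55
After 9 (deposit($100)): balance=$1151.55 total_interest=$201.55
After 10 (month_end (apply 3% monthly interest)): balance=$1186.09 total_interest=$236.09
After 11 (year_end (apply 5% annual interest)): balance=$1245.39 total_interest=$295.39
After 12 (deposit($1000)): balance=$2245.39 total_interest=$295.39

Answer: 2245.39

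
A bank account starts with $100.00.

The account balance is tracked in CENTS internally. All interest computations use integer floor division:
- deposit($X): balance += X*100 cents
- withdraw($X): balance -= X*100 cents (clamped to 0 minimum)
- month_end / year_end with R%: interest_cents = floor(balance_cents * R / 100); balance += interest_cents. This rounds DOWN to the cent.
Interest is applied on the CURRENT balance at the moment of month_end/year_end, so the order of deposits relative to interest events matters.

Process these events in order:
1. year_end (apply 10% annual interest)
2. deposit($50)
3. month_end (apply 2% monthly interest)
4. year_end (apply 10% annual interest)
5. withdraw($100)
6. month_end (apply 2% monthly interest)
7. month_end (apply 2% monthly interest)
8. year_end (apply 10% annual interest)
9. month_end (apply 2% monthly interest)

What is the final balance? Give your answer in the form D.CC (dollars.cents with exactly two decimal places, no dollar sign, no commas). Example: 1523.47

Answer: 92.82

Derivation:
After 1 (year_end (apply 10% annual interest)): balance=$110.00 total_interest=$10.00
After 2 (deposit($50)): balance=$160.00 total_interest=$10.00
After 3 (month_end (apply 2% monthly interest)): balance=$163.20 total_interest=$13.20
After 4 (year_end (apply 10% annual interest)): balance=$179.52 total_interest=$29.52
After 5 (withdraw($100)): balance=$79.52 total_interest=$29.52
After 6 (month_end (apply 2% monthly interest)): balance=$81.11 total_interest=$31.11
After 7 (month_end (apply 2% monthly interest)): balance=$82.73 total_interest=$32.73
After 8 (year_end (apply 10% annual interest)): balance=$91.00 total_interest=$41.00
After 9 (month_end (apply 2% monthly interest)): balance=$92.82 total_interest=$42.82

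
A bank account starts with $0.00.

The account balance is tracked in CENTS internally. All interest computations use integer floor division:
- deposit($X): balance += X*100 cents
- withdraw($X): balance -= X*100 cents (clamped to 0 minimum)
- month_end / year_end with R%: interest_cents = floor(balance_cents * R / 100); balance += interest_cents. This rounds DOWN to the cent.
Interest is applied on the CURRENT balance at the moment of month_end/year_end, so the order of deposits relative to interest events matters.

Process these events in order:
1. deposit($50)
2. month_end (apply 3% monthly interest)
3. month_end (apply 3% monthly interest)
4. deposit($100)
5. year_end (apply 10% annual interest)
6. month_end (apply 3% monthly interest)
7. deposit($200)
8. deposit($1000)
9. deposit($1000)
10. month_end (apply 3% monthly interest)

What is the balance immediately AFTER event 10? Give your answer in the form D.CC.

After 1 (deposit($50)): balance=$50.00 total_interest=$0.00
After 2 (month_end (apply 3% monthly interest)): balance=$51.50 total_interest=$1.50
After 3 (month_end (apply 3% monthly interest)): balance=$53.04 total_interest=$3.04
After 4 (deposit($100)): balance=$153.04 total_interest=$3.04
After 5 (year_end (apply 10% annual interest)): balance=$168.34 total_interest=$18.34
After 6 (month_end (apply 3% monthly interest)): balance=$173.39 total_interest=$23.39
After 7 (deposit($200)): balance=$373.39 total_interest=$23.39
After 8 (deposit($1000)): balance=$1373.39 total_interest=$23.39
After 9 (deposit($1000)): balance=$2373.39 total_interest=$23.39
After 10 (month_end (apply 3% monthly interest)): balance=$2444.59 total_interest=$94.59

Answer: 2444.59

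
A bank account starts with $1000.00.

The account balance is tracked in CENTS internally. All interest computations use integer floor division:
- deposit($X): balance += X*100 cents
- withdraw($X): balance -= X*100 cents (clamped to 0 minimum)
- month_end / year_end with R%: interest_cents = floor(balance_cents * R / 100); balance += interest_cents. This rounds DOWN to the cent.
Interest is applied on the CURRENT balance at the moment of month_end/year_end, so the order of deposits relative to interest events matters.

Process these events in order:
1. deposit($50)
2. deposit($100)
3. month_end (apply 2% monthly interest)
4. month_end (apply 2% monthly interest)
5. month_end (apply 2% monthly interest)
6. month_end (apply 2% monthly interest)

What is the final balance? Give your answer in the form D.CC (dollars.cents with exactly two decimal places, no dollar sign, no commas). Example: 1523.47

After 1 (deposit($50)): balance=$1050.00 total_interest=$0.00
After 2 (deposit($100)): balance=$1150.00 total_interest=$0.00
After 3 (month_end (apply 2% monthly interest)): balance=$1173.00 total_interest=$23.00
After 4 (month_end (apply 2% monthly interest)): balance=$1196.46 total_interest=$46.46
After 5 (month_end (apply 2% monthly interest)): balance=$1220.38 total_interest=$70.38
After 6 (month_end (apply 2% monthly interest)): balance=$1244.78 total_interest=$94.78

Answer: 1244.78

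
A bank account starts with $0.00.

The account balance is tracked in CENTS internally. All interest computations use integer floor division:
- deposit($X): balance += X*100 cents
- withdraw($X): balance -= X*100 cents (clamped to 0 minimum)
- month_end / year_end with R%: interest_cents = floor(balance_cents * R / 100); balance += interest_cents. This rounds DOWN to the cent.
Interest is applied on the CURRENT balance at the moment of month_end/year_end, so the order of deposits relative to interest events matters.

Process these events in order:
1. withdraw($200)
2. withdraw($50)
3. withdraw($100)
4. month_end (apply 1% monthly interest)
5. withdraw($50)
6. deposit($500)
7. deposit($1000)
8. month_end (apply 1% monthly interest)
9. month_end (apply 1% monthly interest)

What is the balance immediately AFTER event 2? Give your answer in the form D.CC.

After 1 (withdraw($200)): balance=$0.00 total_interest=$0.00
After 2 (withdraw($50)): balance=$0.00 total_interest=$0.00

Answer: 0.00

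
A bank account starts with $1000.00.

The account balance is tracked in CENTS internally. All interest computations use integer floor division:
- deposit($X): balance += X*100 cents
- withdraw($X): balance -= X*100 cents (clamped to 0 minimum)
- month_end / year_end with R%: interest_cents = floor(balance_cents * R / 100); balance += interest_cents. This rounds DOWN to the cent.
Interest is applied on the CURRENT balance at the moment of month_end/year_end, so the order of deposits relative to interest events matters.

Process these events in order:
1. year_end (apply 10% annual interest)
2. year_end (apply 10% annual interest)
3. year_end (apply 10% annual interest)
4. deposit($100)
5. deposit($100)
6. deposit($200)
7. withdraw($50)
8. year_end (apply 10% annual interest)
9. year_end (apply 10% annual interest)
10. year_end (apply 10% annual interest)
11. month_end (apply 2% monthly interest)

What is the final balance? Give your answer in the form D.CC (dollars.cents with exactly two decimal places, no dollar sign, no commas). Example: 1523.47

After 1 (year_end (apply 10% annual interest)): balance=$1100.00 total_interest=$100.00
After 2 (year_end (apply 10% annual interest)): balance=$1210.00 total_interest=$210.00
After 3 (year_end (apply 10% annual interest)): balance=$1331.00 total_interest=$331.00
After 4 (deposit($100)): balance=$1431.00 total_interest=$331.00
After 5 (deposit($100)): balance=$1531.00 total_interest=$331.00
After 6 (deposit($200)): balance=$1731.00 total_interest=$331.00
After 7 (withdraw($50)): balance=$1681.00 total_interest=$331.00
After 8 (year_end (apply 10% annual interest)): balance=$1849.10 total_interest=$499.10
After 9 (year_end (apply 10% annual interest)): balance=$2034.01 total_interest=$684.01
After 10 (year_end (apply 10% annual interest)): balance=$2237.41 total_interest=$887.41
After 11 (month_end (apply 2% monthly interest)): balance=$2282.15 total_interest=$932.15

Answer: 2282.15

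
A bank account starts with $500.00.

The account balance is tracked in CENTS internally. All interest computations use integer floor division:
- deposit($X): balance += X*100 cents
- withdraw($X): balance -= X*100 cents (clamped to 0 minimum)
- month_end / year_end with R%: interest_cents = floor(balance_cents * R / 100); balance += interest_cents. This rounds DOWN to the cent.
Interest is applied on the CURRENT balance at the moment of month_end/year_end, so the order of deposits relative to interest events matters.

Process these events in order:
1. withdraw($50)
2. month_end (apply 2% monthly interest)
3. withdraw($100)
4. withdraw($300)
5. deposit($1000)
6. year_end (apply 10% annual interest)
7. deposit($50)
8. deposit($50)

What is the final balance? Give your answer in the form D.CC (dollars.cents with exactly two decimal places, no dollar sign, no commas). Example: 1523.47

Answer: 1264.90

Derivation:
After 1 (withdraw($50)): balance=$450.00 total_interest=$0.00
After 2 (month_end (apply 2% monthly interest)): balance=$459.00 total_interest=$9.00
After 3 (withdraw($100)): balance=$359.00 total_interest=$9.00
After 4 (withdraw($300)): balance=$59.00 total_interest=$9.00
After 5 (deposit($1000)): balance=$1059.00 total_interest=$9.00
After 6 (year_end (apply 10% annual interest)): balance=$1164.90 total_interest=$114.90
After 7 (deposit($50)): balance=$1214.90 total_interest=$114.90
After 8 (deposit($50)): balance=$1264.90 total_interest=$114.90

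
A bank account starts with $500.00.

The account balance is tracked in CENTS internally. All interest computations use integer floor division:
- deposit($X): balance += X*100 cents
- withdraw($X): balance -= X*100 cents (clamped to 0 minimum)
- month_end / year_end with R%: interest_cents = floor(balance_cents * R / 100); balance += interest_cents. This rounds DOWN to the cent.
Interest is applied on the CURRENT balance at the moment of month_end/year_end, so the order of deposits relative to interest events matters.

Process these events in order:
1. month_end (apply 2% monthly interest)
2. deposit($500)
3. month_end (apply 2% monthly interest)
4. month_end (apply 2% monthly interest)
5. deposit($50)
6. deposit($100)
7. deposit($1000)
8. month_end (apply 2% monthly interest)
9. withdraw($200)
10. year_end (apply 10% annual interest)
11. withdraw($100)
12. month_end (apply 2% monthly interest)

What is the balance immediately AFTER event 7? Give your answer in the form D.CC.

Answer: 2200.80

Derivation:
After 1 (month_end (apply 2% monthly interest)): balance=$510.00 total_interest=$10.00
After 2 (deposit($500)): balance=$1010.00 total_interest=$10.00
After 3 (month_end (apply 2% monthly interest)): balance=$1030.20 total_interest=$30.20
After 4 (month_end (apply 2% monthly interest)): balance=$1050.80 total_interest=$50.80
After 5 (deposit($50)): balance=$1100.80 total_interest=$50.80
After 6 (deposit($100)): balance=$1200.80 total_interest=$50.80
After 7 (deposit($1000)): balance=$2200.80 total_interest=$50.80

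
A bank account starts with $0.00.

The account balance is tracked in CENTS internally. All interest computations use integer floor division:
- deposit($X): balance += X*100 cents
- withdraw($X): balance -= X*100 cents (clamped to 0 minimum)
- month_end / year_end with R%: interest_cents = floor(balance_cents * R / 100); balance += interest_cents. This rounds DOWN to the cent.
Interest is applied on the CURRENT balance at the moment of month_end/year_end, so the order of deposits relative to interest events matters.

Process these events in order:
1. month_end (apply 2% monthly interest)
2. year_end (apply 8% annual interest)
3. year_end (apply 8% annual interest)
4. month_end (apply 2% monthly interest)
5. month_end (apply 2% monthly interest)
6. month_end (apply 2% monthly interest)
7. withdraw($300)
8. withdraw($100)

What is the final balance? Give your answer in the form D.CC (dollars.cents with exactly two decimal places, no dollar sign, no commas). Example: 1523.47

After 1 (month_end (apply 2% monthly interest)): balance=$0.00 total_interest=$0.00
After 2 (year_end (apply 8% annual interest)): balance=$0.00 total_interest=$0.00
After 3 (year_end (apply 8% annual interest)): balance=$0.00 total_interest=$0.00
After 4 (month_end (apply 2% monthly interest)): balance=$0.00 total_interest=$0.00
After 5 (month_end (apply 2% monthly interest)): balance=$0.00 total_interest=$0.00
After 6 (month_end (apply 2% monthly interest)): balance=$0.00 total_interest=$0.00
After 7 (withdraw($300)): balance=$0.00 total_interest=$0.00
After 8 (withdraw($100)): balance=$0.00 total_interest=$0.00

Answer: 0.00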